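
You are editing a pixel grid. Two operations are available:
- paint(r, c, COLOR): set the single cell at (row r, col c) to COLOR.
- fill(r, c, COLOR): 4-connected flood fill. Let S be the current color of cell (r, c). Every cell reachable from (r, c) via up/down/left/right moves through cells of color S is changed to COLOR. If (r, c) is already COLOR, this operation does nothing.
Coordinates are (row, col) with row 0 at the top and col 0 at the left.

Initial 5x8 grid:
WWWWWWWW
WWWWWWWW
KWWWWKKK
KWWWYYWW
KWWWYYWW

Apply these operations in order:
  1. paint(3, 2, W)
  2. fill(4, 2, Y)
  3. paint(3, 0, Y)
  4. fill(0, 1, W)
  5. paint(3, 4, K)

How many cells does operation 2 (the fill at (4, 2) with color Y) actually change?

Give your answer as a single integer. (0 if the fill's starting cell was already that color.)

After op 1 paint(3,2,W):
WWWWWWWW
WWWWWWWW
KWWWWKKK
KWWWYYWW
KWWWYYWW
After op 2 fill(4,2,Y) [26 cells changed]:
YYYYYYYY
YYYYYYYY
KYYYYKKK
KYYYYYWW
KYYYYYWW

Answer: 26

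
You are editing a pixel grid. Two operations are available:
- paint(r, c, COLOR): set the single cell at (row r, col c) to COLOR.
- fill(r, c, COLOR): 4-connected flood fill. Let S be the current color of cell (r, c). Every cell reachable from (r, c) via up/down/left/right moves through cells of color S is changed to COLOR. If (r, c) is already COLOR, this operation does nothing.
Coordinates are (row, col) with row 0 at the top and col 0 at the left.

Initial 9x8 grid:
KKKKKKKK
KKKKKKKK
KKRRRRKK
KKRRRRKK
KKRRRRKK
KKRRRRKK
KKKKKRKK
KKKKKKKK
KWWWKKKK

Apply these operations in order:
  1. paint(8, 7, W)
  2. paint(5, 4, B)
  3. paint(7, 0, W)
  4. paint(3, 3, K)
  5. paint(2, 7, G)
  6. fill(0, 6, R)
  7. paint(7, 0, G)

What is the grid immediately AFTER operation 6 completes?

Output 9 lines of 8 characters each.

After op 1 paint(8,7,W):
KKKKKKKK
KKKKKKKK
KKRRRRKK
KKRRRRKK
KKRRRRKK
KKRRRRKK
KKKKKRKK
KKKKKKKK
KWWWKKKW
After op 2 paint(5,4,B):
KKKKKKKK
KKKKKKKK
KKRRRRKK
KKRRRRKK
KKRRRRKK
KKRRBRKK
KKKKKRKK
KKKKKKKK
KWWWKKKW
After op 3 paint(7,0,W):
KKKKKKKK
KKKKKKKK
KKRRRRKK
KKRRRRKK
KKRRRRKK
KKRRBRKK
KKKKKRKK
WKKKKKKK
KWWWKKKW
After op 4 paint(3,3,K):
KKKKKKKK
KKKKKKKK
KKRRRRKK
KKRKRRKK
KKRRRRKK
KKRRBRKK
KKKKKRKK
WKKKKKKK
KWWWKKKW
After op 5 paint(2,7,G):
KKKKKKKK
KKKKKKKK
KKRRRRKG
KKRKRRKK
KKRRRRKK
KKRRBRKK
KKKKKRKK
WKKKKKKK
KWWWKKKW
After op 6 fill(0,6,R) [48 cells changed]:
RRRRRRRR
RRRRRRRR
RRRRRRRG
RRRKRRRR
RRRRRRRR
RRRRBRRR
RRRRRRRR
WRRRRRRR
KWWWRRRW

Answer: RRRRRRRR
RRRRRRRR
RRRRRRRG
RRRKRRRR
RRRRRRRR
RRRRBRRR
RRRRRRRR
WRRRRRRR
KWWWRRRW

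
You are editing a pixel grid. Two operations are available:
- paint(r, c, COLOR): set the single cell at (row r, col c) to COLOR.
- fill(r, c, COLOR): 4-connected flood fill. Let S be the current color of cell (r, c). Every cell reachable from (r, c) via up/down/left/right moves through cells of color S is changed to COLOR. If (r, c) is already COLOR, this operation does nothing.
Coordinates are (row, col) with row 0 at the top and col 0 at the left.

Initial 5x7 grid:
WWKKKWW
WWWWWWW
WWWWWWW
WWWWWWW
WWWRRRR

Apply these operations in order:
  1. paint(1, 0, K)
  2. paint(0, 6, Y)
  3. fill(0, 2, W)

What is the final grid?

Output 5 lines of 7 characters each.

Answer: WWWWWWY
KWWWWWW
WWWWWWW
WWWWWWW
WWWRRRR

Derivation:
After op 1 paint(1,0,K):
WWKKKWW
KWWWWWW
WWWWWWW
WWWWWWW
WWWRRRR
After op 2 paint(0,6,Y):
WWKKKWY
KWWWWWW
WWWWWWW
WWWWWWW
WWWRRRR
After op 3 fill(0,2,W) [3 cells changed]:
WWWWWWY
KWWWWWW
WWWWWWW
WWWWWWW
WWWRRRR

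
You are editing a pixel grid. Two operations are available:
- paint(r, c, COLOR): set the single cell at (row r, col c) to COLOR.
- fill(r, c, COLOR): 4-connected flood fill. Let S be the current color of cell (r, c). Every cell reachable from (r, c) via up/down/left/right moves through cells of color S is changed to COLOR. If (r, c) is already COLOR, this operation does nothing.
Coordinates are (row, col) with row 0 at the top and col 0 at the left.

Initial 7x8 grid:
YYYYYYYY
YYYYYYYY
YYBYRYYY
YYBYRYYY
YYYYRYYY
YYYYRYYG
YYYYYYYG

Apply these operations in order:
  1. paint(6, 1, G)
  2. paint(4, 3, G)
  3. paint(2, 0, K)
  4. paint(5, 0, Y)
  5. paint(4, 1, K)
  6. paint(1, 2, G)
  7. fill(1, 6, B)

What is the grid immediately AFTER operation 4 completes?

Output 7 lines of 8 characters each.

After op 1 paint(6,1,G):
YYYYYYYY
YYYYYYYY
YYBYRYYY
YYBYRYYY
YYYYRYYY
YYYYRYYG
YGYYYYYG
After op 2 paint(4,3,G):
YYYYYYYY
YYYYYYYY
YYBYRYYY
YYBYRYYY
YYYGRYYY
YYYYRYYG
YGYYYYYG
After op 3 paint(2,0,K):
YYYYYYYY
YYYYYYYY
KYBYRYYY
YYBYRYYY
YYYGRYYY
YYYYRYYG
YGYYYYYG
After op 4 paint(5,0,Y):
YYYYYYYY
YYYYYYYY
KYBYRYYY
YYBYRYYY
YYYGRYYY
YYYYRYYG
YGYYYYYG

Answer: YYYYYYYY
YYYYYYYY
KYBYRYYY
YYBYRYYY
YYYGRYYY
YYYYRYYG
YGYYYYYG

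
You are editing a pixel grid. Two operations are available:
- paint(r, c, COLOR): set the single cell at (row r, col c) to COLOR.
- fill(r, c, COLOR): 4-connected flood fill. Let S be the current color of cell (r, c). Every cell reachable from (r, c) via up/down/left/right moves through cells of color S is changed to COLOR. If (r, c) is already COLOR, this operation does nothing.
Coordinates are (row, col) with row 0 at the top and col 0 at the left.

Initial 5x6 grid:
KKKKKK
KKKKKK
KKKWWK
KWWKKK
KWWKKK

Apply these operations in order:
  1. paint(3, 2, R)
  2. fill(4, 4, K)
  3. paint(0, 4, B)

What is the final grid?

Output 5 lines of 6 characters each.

Answer: KKKKBK
KKKKKK
KKKWWK
KWRKKK
KWWKKK

Derivation:
After op 1 paint(3,2,R):
KKKKKK
KKKKKK
KKKWWK
KWRKKK
KWWKKK
After op 2 fill(4,4,K) [0 cells changed]:
KKKKKK
KKKKKK
KKKWWK
KWRKKK
KWWKKK
After op 3 paint(0,4,B):
KKKKBK
KKKKKK
KKKWWK
KWRKKK
KWWKKK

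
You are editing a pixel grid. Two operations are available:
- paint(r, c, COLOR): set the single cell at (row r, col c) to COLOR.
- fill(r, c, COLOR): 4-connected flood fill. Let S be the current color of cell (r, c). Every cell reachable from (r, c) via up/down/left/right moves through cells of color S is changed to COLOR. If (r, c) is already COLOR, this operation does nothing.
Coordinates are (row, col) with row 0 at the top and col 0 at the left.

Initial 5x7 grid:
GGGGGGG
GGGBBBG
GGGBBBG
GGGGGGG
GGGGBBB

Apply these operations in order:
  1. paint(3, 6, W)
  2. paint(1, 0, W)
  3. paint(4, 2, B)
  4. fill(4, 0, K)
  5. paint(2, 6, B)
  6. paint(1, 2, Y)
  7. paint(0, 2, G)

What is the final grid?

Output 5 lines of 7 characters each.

After op 1 paint(3,6,W):
GGGGGGG
GGGBBBG
GGGBBBG
GGGGGGW
GGGGBBB
After op 2 paint(1,0,W):
GGGGGGG
WGGBBBG
GGGBBBG
GGGGGGW
GGGGBBB
After op 3 paint(4,2,B):
GGGGGGG
WGGBBBG
GGGBBBG
GGGGGGW
GGBGBBB
After op 4 fill(4,0,K) [23 cells changed]:
KKKKKKK
WKKBBBK
KKKBBBK
KKKKKKW
KKBKBBB
After op 5 paint(2,6,B):
KKKKKKK
WKKBBBK
KKKBBBB
KKKKKKW
KKBKBBB
After op 6 paint(1,2,Y):
KKKKKKK
WKYBBBK
KKKBBBB
KKKKKKW
KKBKBBB
After op 7 paint(0,2,G):
KKGKKKK
WKYBBBK
KKKBBBB
KKKKKKW
KKBKBBB

Answer: KKGKKKK
WKYBBBK
KKKBBBB
KKKKKKW
KKBKBBB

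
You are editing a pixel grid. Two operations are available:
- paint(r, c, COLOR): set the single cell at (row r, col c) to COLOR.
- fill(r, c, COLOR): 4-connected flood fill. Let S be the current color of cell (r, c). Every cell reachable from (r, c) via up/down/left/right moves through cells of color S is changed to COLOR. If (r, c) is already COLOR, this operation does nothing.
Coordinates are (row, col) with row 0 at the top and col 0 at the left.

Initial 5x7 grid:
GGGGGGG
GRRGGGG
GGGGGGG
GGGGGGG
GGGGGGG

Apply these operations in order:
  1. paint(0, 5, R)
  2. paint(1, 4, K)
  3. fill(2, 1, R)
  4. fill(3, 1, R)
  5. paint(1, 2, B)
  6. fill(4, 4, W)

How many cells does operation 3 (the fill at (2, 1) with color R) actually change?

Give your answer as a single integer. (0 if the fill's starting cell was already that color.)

After op 1 paint(0,5,R):
GGGGGRG
GRRGGGG
GGGGGGG
GGGGGGG
GGGGGGG
After op 2 paint(1,4,K):
GGGGGRG
GRRGKGG
GGGGGGG
GGGGGGG
GGGGGGG
After op 3 fill(2,1,R) [31 cells changed]:
RRRRRRR
RRRRKRR
RRRRRRR
RRRRRRR
RRRRRRR

Answer: 31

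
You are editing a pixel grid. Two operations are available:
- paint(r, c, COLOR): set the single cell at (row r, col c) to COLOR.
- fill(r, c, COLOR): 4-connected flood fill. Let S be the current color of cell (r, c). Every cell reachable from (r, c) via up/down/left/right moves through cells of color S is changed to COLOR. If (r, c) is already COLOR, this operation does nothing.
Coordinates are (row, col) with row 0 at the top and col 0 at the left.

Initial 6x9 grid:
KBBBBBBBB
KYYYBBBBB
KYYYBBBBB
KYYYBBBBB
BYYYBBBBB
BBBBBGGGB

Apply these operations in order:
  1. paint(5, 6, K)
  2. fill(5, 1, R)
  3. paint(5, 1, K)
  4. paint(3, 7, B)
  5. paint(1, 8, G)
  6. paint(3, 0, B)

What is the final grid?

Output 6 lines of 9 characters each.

Answer: KRRRRRRRR
KYYYRRRRG
KYYYRRRRR
BYYYRRRBR
RYYYRRRRR
RKRRRGKGR

Derivation:
After op 1 paint(5,6,K):
KBBBBBBBB
KYYYBBBBB
KYYYBBBBB
KYYYBBBBB
BYYYBBBBB
BBBBBGKGB
After op 2 fill(5,1,R) [35 cells changed]:
KRRRRRRRR
KYYYRRRRR
KYYYRRRRR
KYYYRRRRR
RYYYRRRRR
RRRRRGKGR
After op 3 paint(5,1,K):
KRRRRRRRR
KYYYRRRRR
KYYYRRRRR
KYYYRRRRR
RYYYRRRRR
RKRRRGKGR
After op 4 paint(3,7,B):
KRRRRRRRR
KYYYRRRRR
KYYYRRRRR
KYYYRRRBR
RYYYRRRRR
RKRRRGKGR
After op 5 paint(1,8,G):
KRRRRRRRR
KYYYRRRRG
KYYYRRRRR
KYYYRRRBR
RYYYRRRRR
RKRRRGKGR
After op 6 paint(3,0,B):
KRRRRRRRR
KYYYRRRRG
KYYYRRRRR
BYYYRRRBR
RYYYRRRRR
RKRRRGKGR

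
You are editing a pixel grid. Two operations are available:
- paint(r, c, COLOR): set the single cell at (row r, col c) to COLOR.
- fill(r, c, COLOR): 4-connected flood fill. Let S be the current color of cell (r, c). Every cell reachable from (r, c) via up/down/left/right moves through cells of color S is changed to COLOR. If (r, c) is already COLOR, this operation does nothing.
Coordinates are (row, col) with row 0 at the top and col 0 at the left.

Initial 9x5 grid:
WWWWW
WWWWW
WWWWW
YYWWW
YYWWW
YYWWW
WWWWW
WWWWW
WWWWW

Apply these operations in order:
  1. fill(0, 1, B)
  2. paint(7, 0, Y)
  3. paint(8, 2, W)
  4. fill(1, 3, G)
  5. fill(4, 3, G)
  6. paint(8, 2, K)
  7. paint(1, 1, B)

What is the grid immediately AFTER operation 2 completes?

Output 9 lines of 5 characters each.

Answer: BBBBB
BBBBB
BBBBB
YYBBB
YYBBB
YYBBB
BBBBB
YBBBB
BBBBB

Derivation:
After op 1 fill(0,1,B) [39 cells changed]:
BBBBB
BBBBB
BBBBB
YYBBB
YYBBB
YYBBB
BBBBB
BBBBB
BBBBB
After op 2 paint(7,0,Y):
BBBBB
BBBBB
BBBBB
YYBBB
YYBBB
YYBBB
BBBBB
YBBBB
BBBBB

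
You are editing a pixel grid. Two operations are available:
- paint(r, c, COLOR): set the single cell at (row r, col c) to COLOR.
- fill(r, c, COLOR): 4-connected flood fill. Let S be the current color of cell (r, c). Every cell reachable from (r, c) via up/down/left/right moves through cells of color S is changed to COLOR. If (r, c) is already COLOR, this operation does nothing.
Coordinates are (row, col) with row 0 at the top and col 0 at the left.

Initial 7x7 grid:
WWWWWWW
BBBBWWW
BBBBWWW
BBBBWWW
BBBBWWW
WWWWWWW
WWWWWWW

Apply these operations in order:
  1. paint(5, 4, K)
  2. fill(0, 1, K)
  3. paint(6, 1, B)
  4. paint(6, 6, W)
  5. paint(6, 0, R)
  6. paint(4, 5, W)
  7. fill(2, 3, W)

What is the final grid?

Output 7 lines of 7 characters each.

After op 1 paint(5,4,K):
WWWWWWW
BBBBWWW
BBBBWWW
BBBBWWW
BBBBWWW
WWWWKWW
WWWWWWW
After op 2 fill(0,1,K) [32 cells changed]:
KKKKKKK
BBBBKKK
BBBBKKK
BBBBKKK
BBBBKKK
KKKKKKK
KKKKKKK
After op 3 paint(6,1,B):
KKKKKKK
BBBBKKK
BBBBKKK
BBBBKKK
BBBBKKK
KKKKKKK
KBKKKKK
After op 4 paint(6,6,W):
KKKKKKK
BBBBKKK
BBBBKKK
BBBBKKK
BBBBKKK
KKKKKKK
KBKKKKW
After op 5 paint(6,0,R):
KKKKKKK
BBBBKKK
BBBBKKK
BBBBKKK
BBBBKKK
KKKKKKK
RBKKKKW
After op 6 paint(4,5,W):
KKKKKKK
BBBBKKK
BBBBKKK
BBBBKKK
BBBBKWK
KKKKKKK
RBKKKKW
After op 7 fill(2,3,W) [16 cells changed]:
KKKKKKK
WWWWKKK
WWWWKKK
WWWWKKK
WWWWKWK
KKKKKKK
RBKKKKW

Answer: KKKKKKK
WWWWKKK
WWWWKKK
WWWWKKK
WWWWKWK
KKKKKKK
RBKKKKW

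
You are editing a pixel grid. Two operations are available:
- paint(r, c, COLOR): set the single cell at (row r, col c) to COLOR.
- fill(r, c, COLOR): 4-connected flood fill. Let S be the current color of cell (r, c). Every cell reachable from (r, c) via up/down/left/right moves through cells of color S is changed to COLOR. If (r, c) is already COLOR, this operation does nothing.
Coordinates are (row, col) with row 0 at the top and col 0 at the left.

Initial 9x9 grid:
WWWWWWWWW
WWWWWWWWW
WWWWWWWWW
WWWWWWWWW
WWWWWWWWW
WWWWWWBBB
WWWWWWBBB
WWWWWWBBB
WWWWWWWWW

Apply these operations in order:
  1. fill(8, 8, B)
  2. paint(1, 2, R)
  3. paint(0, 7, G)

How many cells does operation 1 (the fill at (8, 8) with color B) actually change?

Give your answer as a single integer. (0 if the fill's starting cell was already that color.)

After op 1 fill(8,8,B) [72 cells changed]:
BBBBBBBBB
BBBBBBBBB
BBBBBBBBB
BBBBBBBBB
BBBBBBBBB
BBBBBBBBB
BBBBBBBBB
BBBBBBBBB
BBBBBBBBB

Answer: 72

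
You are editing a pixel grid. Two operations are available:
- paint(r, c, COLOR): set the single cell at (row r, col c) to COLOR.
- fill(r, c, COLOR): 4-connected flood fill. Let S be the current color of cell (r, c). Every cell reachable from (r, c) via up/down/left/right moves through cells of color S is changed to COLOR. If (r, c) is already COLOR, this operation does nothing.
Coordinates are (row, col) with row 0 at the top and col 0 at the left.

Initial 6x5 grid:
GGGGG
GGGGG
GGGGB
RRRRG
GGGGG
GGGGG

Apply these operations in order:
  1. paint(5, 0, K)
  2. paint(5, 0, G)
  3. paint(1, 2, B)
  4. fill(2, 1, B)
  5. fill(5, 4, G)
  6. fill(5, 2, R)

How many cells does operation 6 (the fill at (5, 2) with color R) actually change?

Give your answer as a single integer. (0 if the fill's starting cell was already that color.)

Answer: 11

Derivation:
After op 1 paint(5,0,K):
GGGGG
GGGGG
GGGGB
RRRRG
GGGGG
KGGGG
After op 2 paint(5,0,G):
GGGGG
GGGGG
GGGGB
RRRRG
GGGGG
GGGGG
After op 3 paint(1,2,B):
GGGGG
GGBGG
GGGGB
RRRRG
GGGGG
GGGGG
After op 4 fill(2,1,B) [13 cells changed]:
BBBBB
BBBBB
BBBBB
RRRRG
GGGGG
GGGGG
After op 5 fill(5,4,G) [0 cells changed]:
BBBBB
BBBBB
BBBBB
RRRRG
GGGGG
GGGGG
After op 6 fill(5,2,R) [11 cells changed]:
BBBBB
BBBBB
BBBBB
RRRRR
RRRRR
RRRRR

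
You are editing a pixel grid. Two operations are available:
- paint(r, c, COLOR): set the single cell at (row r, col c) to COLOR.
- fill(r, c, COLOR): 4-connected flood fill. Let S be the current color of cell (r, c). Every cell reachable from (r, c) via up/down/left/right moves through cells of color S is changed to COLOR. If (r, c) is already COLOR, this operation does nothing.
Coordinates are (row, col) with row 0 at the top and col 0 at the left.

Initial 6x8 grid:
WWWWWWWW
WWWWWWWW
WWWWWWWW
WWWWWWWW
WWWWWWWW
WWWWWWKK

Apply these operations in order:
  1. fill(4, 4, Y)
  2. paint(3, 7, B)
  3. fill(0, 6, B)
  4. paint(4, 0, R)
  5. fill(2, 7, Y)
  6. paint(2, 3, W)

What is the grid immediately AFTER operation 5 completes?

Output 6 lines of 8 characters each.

Answer: YYYYYYYY
YYYYYYYY
YYYYYYYY
YYYYYYYY
RYYYYYYY
YYYYYYKK

Derivation:
After op 1 fill(4,4,Y) [46 cells changed]:
YYYYYYYY
YYYYYYYY
YYYYYYYY
YYYYYYYY
YYYYYYYY
YYYYYYKK
After op 2 paint(3,7,B):
YYYYYYYY
YYYYYYYY
YYYYYYYY
YYYYYYYB
YYYYYYYY
YYYYYYKK
After op 3 fill(0,6,B) [45 cells changed]:
BBBBBBBB
BBBBBBBB
BBBBBBBB
BBBBBBBB
BBBBBBBB
BBBBBBKK
After op 4 paint(4,0,R):
BBBBBBBB
BBBBBBBB
BBBBBBBB
BBBBBBBB
RBBBBBBB
BBBBBBKK
After op 5 fill(2,7,Y) [45 cells changed]:
YYYYYYYY
YYYYYYYY
YYYYYYYY
YYYYYYYY
RYYYYYYY
YYYYYYKK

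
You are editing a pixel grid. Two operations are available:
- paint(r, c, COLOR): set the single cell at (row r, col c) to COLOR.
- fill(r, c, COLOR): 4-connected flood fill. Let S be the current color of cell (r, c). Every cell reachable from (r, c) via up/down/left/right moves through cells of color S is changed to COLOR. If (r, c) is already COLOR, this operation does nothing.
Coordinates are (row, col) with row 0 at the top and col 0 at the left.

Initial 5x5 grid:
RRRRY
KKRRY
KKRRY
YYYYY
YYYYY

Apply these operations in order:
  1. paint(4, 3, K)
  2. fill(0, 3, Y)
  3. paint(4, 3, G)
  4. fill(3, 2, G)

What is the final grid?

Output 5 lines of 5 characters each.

After op 1 paint(4,3,K):
RRRRY
KKRRY
KKRRY
YYYYY
YYYKY
After op 2 fill(0,3,Y) [8 cells changed]:
YYYYY
KKYYY
KKYYY
YYYYY
YYYKY
After op 3 paint(4,3,G):
YYYYY
KKYYY
KKYYY
YYYYY
YYYGY
After op 4 fill(3,2,G) [20 cells changed]:
GGGGG
KKGGG
KKGGG
GGGGG
GGGGG

Answer: GGGGG
KKGGG
KKGGG
GGGGG
GGGGG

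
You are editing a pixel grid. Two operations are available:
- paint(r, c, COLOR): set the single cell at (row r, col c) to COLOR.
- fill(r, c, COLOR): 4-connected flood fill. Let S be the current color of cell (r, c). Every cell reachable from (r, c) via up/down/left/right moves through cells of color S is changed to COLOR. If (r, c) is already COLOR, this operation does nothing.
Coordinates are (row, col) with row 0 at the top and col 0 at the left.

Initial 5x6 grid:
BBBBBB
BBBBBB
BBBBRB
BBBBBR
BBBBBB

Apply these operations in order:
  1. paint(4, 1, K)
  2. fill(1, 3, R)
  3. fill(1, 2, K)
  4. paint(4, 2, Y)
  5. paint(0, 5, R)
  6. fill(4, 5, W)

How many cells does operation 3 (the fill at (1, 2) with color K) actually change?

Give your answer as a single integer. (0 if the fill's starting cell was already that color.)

After op 1 paint(4,1,K):
BBBBBB
BBBBBB
BBBBRB
BBBBBR
BKBBBB
After op 2 fill(1,3,R) [27 cells changed]:
RRRRRR
RRRRRR
RRRRRR
RRRRRR
RKRRRR
After op 3 fill(1,2,K) [29 cells changed]:
KKKKKK
KKKKKK
KKKKKK
KKKKKK
KKKKKK

Answer: 29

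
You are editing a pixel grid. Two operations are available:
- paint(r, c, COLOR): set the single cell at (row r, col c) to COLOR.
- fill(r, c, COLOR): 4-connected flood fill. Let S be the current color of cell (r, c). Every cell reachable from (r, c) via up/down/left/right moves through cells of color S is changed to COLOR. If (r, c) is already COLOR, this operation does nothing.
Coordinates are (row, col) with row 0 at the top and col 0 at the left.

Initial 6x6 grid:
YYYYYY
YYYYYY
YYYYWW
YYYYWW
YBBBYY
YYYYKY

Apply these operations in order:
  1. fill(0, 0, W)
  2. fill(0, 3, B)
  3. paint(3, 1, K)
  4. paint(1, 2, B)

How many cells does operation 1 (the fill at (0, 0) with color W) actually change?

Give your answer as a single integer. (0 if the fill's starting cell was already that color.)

Answer: 25

Derivation:
After op 1 fill(0,0,W) [25 cells changed]:
WWWWWW
WWWWWW
WWWWWW
WWWWWW
WBBBYY
WWWWKY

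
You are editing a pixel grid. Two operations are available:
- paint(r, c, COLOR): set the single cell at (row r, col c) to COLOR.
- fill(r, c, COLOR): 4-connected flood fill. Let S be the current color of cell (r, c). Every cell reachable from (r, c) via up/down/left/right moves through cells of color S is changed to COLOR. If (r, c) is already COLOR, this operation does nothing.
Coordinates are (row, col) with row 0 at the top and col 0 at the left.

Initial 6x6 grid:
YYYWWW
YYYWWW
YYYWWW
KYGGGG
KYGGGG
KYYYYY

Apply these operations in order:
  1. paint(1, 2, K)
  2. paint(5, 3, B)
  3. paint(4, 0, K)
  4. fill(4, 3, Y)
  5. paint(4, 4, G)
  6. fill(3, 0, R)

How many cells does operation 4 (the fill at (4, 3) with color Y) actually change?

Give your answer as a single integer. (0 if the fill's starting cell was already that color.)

After op 1 paint(1,2,K):
YYYWWW
YYKWWW
YYYWWW
KYGGGG
KYGGGG
KYYYYY
After op 2 paint(5,3,B):
YYYWWW
YYKWWW
YYYWWW
KYGGGG
KYGGGG
KYYBYY
After op 3 paint(4,0,K):
YYYWWW
YYKWWW
YYYWWW
KYGGGG
KYGGGG
KYYBYY
After op 4 fill(4,3,Y) [8 cells changed]:
YYYWWW
YYKWWW
YYYWWW
KYYYYY
KYYYYY
KYYBYY

Answer: 8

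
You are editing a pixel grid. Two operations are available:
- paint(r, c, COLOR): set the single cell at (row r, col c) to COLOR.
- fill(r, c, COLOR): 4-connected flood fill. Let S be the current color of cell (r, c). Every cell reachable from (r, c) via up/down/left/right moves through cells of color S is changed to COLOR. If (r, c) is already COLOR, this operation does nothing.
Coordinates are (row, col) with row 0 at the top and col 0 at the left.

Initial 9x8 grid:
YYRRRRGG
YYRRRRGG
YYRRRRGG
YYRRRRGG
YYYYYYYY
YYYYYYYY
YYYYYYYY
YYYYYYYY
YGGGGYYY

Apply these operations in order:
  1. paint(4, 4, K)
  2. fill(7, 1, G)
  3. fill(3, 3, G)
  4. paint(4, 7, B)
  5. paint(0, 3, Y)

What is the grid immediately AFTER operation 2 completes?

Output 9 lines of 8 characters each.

After op 1 paint(4,4,K):
YYRRRRGG
YYRRRRGG
YYRRRRGG
YYRRRRGG
YYYYKYYY
YYYYYYYY
YYYYYYYY
YYYYYYYY
YGGGGYYY
After op 2 fill(7,1,G) [43 cells changed]:
GGRRRRGG
GGRRRRGG
GGRRRRGG
GGRRRRGG
GGGGKGGG
GGGGGGGG
GGGGGGGG
GGGGGGGG
GGGGGGGG

Answer: GGRRRRGG
GGRRRRGG
GGRRRRGG
GGRRRRGG
GGGGKGGG
GGGGGGGG
GGGGGGGG
GGGGGGGG
GGGGGGGG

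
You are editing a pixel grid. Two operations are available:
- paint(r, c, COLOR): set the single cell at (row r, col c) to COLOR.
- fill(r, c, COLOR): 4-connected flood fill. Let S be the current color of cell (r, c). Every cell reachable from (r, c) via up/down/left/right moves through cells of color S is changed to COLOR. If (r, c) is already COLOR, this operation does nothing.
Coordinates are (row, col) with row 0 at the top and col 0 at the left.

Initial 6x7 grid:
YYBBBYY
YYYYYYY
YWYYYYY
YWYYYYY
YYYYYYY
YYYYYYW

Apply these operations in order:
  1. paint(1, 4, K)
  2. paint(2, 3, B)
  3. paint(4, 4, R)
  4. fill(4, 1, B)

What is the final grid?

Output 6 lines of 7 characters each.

After op 1 paint(1,4,K):
YYBBBYY
YYYYKYY
YWYYYYY
YWYYYYY
YYYYYYY
YYYYYYW
After op 2 paint(2,3,B):
YYBBBYY
YYYYKYY
YWYBYYY
YWYYYYY
YYYYYYY
YYYYYYW
After op 3 paint(4,4,R):
YYBBBYY
YYYYKYY
YWYBYYY
YWYYYYY
YYYYRYY
YYYYYYW
After op 4 fill(4,1,B) [33 cells changed]:
BBBBBBB
BBBBKBB
BWBBBBB
BWBBBBB
BBBBRBB
BBBBBBW

Answer: BBBBBBB
BBBBKBB
BWBBBBB
BWBBBBB
BBBBRBB
BBBBBBW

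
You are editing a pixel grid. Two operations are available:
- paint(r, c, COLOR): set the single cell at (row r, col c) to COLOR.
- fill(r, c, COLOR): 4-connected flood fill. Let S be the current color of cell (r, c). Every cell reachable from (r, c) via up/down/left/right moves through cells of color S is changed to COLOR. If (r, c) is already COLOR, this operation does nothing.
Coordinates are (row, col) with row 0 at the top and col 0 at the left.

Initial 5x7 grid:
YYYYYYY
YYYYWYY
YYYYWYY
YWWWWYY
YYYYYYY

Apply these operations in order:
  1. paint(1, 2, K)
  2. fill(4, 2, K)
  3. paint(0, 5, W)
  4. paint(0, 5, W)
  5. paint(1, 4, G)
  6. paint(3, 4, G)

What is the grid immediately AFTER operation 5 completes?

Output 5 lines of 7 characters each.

After op 1 paint(1,2,K):
YYYYYYY
YYKYWYY
YYYYWYY
YWWWWYY
YYYYYYY
After op 2 fill(4,2,K) [28 cells changed]:
KKKKKKK
KKKKWKK
KKKKWKK
KWWWWKK
KKKKKKK
After op 3 paint(0,5,W):
KKKKKWK
KKKKWKK
KKKKWKK
KWWWWKK
KKKKKKK
After op 4 paint(0,5,W):
KKKKKWK
KKKKWKK
KKKKWKK
KWWWWKK
KKKKKKK
After op 5 paint(1,4,G):
KKKKKWK
KKKKGKK
KKKKWKK
KWWWWKK
KKKKKKK

Answer: KKKKKWK
KKKKGKK
KKKKWKK
KWWWWKK
KKKKKKK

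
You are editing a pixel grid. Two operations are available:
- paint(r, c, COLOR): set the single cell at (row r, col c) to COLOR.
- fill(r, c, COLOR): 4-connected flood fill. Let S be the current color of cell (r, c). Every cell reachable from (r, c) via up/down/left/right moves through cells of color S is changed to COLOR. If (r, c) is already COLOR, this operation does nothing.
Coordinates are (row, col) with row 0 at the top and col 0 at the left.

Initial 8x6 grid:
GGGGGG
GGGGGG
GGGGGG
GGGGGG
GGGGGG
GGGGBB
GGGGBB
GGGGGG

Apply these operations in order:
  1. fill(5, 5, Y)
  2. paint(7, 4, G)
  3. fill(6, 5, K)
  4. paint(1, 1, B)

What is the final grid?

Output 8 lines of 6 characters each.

Answer: GGGGGG
GBGGGG
GGGGGG
GGGGGG
GGGGGG
GGGGKK
GGGGKK
GGGGGG

Derivation:
After op 1 fill(5,5,Y) [4 cells changed]:
GGGGGG
GGGGGG
GGGGGG
GGGGGG
GGGGGG
GGGGYY
GGGGYY
GGGGGG
After op 2 paint(7,4,G):
GGGGGG
GGGGGG
GGGGGG
GGGGGG
GGGGGG
GGGGYY
GGGGYY
GGGGGG
After op 3 fill(6,5,K) [4 cells changed]:
GGGGGG
GGGGGG
GGGGGG
GGGGGG
GGGGGG
GGGGKK
GGGGKK
GGGGGG
After op 4 paint(1,1,B):
GGGGGG
GBGGGG
GGGGGG
GGGGGG
GGGGGG
GGGGKK
GGGGKK
GGGGGG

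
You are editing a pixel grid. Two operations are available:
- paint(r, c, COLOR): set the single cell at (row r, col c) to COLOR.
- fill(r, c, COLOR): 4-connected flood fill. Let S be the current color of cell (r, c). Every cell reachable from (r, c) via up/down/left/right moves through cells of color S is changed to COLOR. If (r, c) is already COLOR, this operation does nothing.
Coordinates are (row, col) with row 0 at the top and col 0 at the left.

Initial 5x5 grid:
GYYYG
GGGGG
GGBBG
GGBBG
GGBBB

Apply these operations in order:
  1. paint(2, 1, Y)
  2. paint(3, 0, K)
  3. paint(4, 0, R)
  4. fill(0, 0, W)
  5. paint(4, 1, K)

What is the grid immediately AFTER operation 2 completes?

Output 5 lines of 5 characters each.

Answer: GYYYG
GGGGG
GYBBG
KGBBG
GGBBB

Derivation:
After op 1 paint(2,1,Y):
GYYYG
GGGGG
GYBBG
GGBBG
GGBBB
After op 2 paint(3,0,K):
GYYYG
GGGGG
GYBBG
KGBBG
GGBBB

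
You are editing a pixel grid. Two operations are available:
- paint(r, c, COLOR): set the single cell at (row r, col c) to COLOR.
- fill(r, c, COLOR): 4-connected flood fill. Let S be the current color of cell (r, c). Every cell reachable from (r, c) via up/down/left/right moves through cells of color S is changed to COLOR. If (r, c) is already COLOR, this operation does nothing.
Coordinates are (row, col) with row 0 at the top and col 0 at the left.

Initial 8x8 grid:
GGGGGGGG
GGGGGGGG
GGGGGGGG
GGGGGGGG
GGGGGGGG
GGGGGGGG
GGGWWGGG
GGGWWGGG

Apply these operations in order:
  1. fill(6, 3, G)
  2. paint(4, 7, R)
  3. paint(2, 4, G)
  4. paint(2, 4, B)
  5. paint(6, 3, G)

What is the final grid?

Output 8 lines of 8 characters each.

After op 1 fill(6,3,G) [4 cells changed]:
GGGGGGGG
GGGGGGGG
GGGGGGGG
GGGGGGGG
GGGGGGGG
GGGGGGGG
GGGGGGGG
GGGGGGGG
After op 2 paint(4,7,R):
GGGGGGGG
GGGGGGGG
GGGGGGGG
GGGGGGGG
GGGGGGGR
GGGGGGGG
GGGGGGGG
GGGGGGGG
After op 3 paint(2,4,G):
GGGGGGGG
GGGGGGGG
GGGGGGGG
GGGGGGGG
GGGGGGGR
GGGGGGGG
GGGGGGGG
GGGGGGGG
After op 4 paint(2,4,B):
GGGGGGGG
GGGGGGGG
GGGGBGGG
GGGGGGGG
GGGGGGGR
GGGGGGGG
GGGGGGGG
GGGGGGGG
After op 5 paint(6,3,G):
GGGGGGGG
GGGGGGGG
GGGGBGGG
GGGGGGGG
GGGGGGGR
GGGGGGGG
GGGGGGGG
GGGGGGGG

Answer: GGGGGGGG
GGGGGGGG
GGGGBGGG
GGGGGGGG
GGGGGGGR
GGGGGGGG
GGGGGGGG
GGGGGGGG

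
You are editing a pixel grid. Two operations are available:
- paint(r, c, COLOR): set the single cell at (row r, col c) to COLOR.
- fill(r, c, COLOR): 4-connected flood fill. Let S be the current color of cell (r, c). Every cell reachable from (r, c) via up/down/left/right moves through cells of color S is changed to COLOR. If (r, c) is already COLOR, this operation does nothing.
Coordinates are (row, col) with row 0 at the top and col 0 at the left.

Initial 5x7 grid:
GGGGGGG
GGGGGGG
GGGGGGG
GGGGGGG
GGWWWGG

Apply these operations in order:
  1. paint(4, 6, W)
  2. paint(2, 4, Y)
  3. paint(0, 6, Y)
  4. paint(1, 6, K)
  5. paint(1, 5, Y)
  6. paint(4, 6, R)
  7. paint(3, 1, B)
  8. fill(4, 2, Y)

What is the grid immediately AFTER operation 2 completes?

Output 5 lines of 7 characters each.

Answer: GGGGGGG
GGGGGGG
GGGGYGG
GGGGGGG
GGWWWGW

Derivation:
After op 1 paint(4,6,W):
GGGGGGG
GGGGGGG
GGGGGGG
GGGGGGG
GGWWWGW
After op 2 paint(2,4,Y):
GGGGGGG
GGGGGGG
GGGGYGG
GGGGGGG
GGWWWGW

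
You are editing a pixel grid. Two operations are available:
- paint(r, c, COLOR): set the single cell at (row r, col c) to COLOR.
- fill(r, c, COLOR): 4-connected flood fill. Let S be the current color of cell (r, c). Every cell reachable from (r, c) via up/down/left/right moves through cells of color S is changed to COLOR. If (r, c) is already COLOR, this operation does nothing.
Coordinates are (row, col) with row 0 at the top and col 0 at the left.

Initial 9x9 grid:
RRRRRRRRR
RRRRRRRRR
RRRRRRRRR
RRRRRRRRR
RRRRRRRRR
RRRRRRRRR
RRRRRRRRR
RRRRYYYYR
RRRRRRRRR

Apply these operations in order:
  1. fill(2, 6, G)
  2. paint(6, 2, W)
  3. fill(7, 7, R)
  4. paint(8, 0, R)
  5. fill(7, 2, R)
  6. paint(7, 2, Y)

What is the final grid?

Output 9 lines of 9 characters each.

Answer: RRRRRRRRR
RRRRRRRRR
RRRRRRRRR
RRRRRRRRR
RRRRRRRRR
RRRRRRRRR
RRWRRRRRR
RRYRRRRRR
RRRRRRRRR

Derivation:
After op 1 fill(2,6,G) [77 cells changed]:
GGGGGGGGG
GGGGGGGGG
GGGGGGGGG
GGGGGGGGG
GGGGGGGGG
GGGGGGGGG
GGGGGGGGG
GGGGYYYYG
GGGGGGGGG
After op 2 paint(6,2,W):
GGGGGGGGG
GGGGGGGGG
GGGGGGGGG
GGGGGGGGG
GGGGGGGGG
GGGGGGGGG
GGWGGGGGG
GGGGYYYYG
GGGGGGGGG
After op 3 fill(7,7,R) [4 cells changed]:
GGGGGGGGG
GGGGGGGGG
GGGGGGGGG
GGGGGGGGG
GGGGGGGGG
GGGGGGGGG
GGWGGGGGG
GGGGRRRRG
GGGGGGGGG
After op 4 paint(8,0,R):
GGGGGGGGG
GGGGGGGGG
GGGGGGGGG
GGGGGGGGG
GGGGGGGGG
GGGGGGGGG
GGWGGGGGG
GGGGRRRRG
RGGGGGGGG
After op 5 fill(7,2,R) [75 cells changed]:
RRRRRRRRR
RRRRRRRRR
RRRRRRRRR
RRRRRRRRR
RRRRRRRRR
RRRRRRRRR
RRWRRRRRR
RRRRRRRRR
RRRRRRRRR
After op 6 paint(7,2,Y):
RRRRRRRRR
RRRRRRRRR
RRRRRRRRR
RRRRRRRRR
RRRRRRRRR
RRRRRRRRR
RRWRRRRRR
RRYRRRRRR
RRRRRRRRR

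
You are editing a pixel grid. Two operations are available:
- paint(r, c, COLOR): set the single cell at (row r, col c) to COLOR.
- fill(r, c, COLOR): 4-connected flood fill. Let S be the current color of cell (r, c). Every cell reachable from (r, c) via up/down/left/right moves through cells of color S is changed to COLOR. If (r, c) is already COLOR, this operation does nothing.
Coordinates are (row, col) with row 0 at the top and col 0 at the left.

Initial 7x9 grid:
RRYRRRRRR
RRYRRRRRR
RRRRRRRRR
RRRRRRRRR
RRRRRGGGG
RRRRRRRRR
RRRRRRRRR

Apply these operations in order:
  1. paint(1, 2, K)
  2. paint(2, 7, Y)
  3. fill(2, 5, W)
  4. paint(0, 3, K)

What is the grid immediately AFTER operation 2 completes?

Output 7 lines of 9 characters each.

Answer: RRYRRRRRR
RRKRRRRRR
RRRRRRRYR
RRRRRRRRR
RRRRRGGGG
RRRRRRRRR
RRRRRRRRR

Derivation:
After op 1 paint(1,2,K):
RRYRRRRRR
RRKRRRRRR
RRRRRRRRR
RRRRRRRRR
RRRRRGGGG
RRRRRRRRR
RRRRRRRRR
After op 2 paint(2,7,Y):
RRYRRRRRR
RRKRRRRRR
RRRRRRRYR
RRRRRRRRR
RRRRRGGGG
RRRRRRRRR
RRRRRRRRR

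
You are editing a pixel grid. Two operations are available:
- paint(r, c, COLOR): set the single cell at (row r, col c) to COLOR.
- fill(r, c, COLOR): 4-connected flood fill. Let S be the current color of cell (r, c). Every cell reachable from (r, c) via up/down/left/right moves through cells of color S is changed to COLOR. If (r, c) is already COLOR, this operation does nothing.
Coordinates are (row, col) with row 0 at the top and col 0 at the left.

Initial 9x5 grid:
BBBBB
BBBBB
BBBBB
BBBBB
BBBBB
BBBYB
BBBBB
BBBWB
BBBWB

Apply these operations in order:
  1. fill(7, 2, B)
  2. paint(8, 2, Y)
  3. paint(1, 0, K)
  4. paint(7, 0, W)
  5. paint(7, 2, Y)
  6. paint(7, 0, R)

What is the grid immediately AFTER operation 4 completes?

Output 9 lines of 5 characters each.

Answer: BBBBB
KBBBB
BBBBB
BBBBB
BBBBB
BBBYB
BBBBB
WBBWB
BBYWB

Derivation:
After op 1 fill(7,2,B) [0 cells changed]:
BBBBB
BBBBB
BBBBB
BBBBB
BBBBB
BBBYB
BBBBB
BBBWB
BBBWB
After op 2 paint(8,2,Y):
BBBBB
BBBBB
BBBBB
BBBBB
BBBBB
BBBYB
BBBBB
BBBWB
BBYWB
After op 3 paint(1,0,K):
BBBBB
KBBBB
BBBBB
BBBBB
BBBBB
BBBYB
BBBBB
BBBWB
BBYWB
After op 4 paint(7,0,W):
BBBBB
KBBBB
BBBBB
BBBBB
BBBBB
BBBYB
BBBBB
WBBWB
BBYWB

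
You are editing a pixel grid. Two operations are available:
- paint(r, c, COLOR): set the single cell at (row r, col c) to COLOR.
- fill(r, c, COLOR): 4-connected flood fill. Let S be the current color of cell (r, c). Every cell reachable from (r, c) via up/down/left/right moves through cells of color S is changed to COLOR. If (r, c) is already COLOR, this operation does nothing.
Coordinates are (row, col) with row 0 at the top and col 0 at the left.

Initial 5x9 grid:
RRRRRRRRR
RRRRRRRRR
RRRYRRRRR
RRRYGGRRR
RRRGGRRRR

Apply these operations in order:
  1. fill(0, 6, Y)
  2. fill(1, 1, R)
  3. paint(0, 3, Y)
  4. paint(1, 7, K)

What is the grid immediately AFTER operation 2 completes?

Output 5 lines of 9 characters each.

After op 1 fill(0,6,Y) [39 cells changed]:
YYYYYYYYY
YYYYYYYYY
YYYYYYYYY
YYYYGGYYY
YYYGGYYYY
After op 2 fill(1,1,R) [41 cells changed]:
RRRRRRRRR
RRRRRRRRR
RRRRRRRRR
RRRRGGRRR
RRRGGRRRR

Answer: RRRRRRRRR
RRRRRRRRR
RRRRRRRRR
RRRRGGRRR
RRRGGRRRR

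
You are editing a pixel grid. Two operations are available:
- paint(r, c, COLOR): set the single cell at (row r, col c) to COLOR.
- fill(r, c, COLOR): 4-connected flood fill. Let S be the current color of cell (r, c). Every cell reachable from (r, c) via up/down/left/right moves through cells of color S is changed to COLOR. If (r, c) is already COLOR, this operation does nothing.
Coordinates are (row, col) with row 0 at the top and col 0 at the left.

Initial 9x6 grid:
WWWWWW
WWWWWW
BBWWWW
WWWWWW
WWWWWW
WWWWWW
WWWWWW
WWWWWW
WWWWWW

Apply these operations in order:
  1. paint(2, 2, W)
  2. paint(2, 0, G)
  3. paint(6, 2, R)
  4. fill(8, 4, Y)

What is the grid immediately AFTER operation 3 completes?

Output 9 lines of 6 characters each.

Answer: WWWWWW
WWWWWW
GBWWWW
WWWWWW
WWWWWW
WWWWWW
WWRWWW
WWWWWW
WWWWWW

Derivation:
After op 1 paint(2,2,W):
WWWWWW
WWWWWW
BBWWWW
WWWWWW
WWWWWW
WWWWWW
WWWWWW
WWWWWW
WWWWWW
After op 2 paint(2,0,G):
WWWWWW
WWWWWW
GBWWWW
WWWWWW
WWWWWW
WWWWWW
WWWWWW
WWWWWW
WWWWWW
After op 3 paint(6,2,R):
WWWWWW
WWWWWW
GBWWWW
WWWWWW
WWWWWW
WWWWWW
WWRWWW
WWWWWW
WWWWWW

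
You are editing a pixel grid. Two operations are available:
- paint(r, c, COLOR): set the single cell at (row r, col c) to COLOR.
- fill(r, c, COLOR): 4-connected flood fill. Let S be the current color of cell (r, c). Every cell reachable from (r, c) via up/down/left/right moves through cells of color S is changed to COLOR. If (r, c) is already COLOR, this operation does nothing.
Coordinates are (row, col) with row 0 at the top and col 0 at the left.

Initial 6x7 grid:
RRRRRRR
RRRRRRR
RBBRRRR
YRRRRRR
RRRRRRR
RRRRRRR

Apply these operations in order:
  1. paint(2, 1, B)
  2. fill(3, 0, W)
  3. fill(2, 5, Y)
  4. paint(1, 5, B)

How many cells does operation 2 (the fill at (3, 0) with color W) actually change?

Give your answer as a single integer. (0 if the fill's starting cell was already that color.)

Answer: 1

Derivation:
After op 1 paint(2,1,B):
RRRRRRR
RRRRRRR
RBBRRRR
YRRRRRR
RRRRRRR
RRRRRRR
After op 2 fill(3,0,W) [1 cells changed]:
RRRRRRR
RRRRRRR
RBBRRRR
WRRRRRR
RRRRRRR
RRRRRRR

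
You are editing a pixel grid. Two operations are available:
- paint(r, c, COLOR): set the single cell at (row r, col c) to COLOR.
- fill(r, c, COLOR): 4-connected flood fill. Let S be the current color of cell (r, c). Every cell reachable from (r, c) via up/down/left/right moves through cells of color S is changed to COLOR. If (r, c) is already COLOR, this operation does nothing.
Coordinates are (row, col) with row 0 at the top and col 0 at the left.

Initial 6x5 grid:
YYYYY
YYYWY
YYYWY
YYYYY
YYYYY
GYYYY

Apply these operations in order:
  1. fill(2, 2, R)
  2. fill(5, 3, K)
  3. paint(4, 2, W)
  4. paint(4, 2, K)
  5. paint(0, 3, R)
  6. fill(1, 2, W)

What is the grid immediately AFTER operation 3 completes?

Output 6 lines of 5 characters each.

After op 1 fill(2,2,R) [27 cells changed]:
RRRRR
RRRWR
RRRWR
RRRRR
RRRRR
GRRRR
After op 2 fill(5,3,K) [27 cells changed]:
KKKKK
KKKWK
KKKWK
KKKKK
KKKKK
GKKKK
After op 3 paint(4,2,W):
KKKKK
KKKWK
KKKWK
KKKKK
KKWKK
GKKKK

Answer: KKKKK
KKKWK
KKKWK
KKKKK
KKWKK
GKKKK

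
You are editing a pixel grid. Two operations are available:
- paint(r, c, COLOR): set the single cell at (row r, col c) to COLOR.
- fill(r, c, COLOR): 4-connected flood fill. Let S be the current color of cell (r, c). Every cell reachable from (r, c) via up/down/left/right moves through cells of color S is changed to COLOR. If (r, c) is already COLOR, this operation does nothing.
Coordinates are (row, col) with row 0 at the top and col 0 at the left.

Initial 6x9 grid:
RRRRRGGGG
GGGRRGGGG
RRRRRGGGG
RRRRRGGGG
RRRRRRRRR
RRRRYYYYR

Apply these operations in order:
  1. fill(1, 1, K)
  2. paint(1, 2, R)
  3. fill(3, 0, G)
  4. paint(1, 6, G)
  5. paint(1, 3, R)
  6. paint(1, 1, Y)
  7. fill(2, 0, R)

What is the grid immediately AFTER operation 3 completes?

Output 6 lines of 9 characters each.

After op 1 fill(1,1,K) [3 cells changed]:
RRRRRGGGG
KKKRRGGGG
RRRRRGGGG
RRRRRGGGG
RRRRRRRRR
RRRRYYYYR
After op 2 paint(1,2,R):
RRRRRGGGG
KKRRRGGGG
RRRRRGGGG
RRRRRGGGG
RRRRRRRRR
RRRRYYYYR
After op 3 fill(3,0,G) [32 cells changed]:
GGGGGGGGG
KKGGGGGGG
GGGGGGGGG
GGGGGGGGG
GGGGGGGGG
GGGGYYYYG

Answer: GGGGGGGGG
KKGGGGGGG
GGGGGGGGG
GGGGGGGGG
GGGGGGGGG
GGGGYYYYG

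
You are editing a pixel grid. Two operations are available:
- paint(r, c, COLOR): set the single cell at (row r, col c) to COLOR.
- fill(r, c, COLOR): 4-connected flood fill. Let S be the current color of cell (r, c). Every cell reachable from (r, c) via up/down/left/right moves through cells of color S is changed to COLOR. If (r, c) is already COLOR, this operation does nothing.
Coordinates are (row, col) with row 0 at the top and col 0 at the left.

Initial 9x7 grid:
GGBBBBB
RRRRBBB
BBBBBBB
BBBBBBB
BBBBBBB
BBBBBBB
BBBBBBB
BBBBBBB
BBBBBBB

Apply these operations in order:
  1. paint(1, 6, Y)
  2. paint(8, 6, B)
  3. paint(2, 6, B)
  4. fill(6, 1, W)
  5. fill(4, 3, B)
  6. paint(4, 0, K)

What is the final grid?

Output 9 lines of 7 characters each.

After op 1 paint(1,6,Y):
GGBBBBB
RRRRBBY
BBBBBBB
BBBBBBB
BBBBBBB
BBBBBBB
BBBBBBB
BBBBBBB
BBBBBBB
After op 2 paint(8,6,B):
GGBBBBB
RRRRBBY
BBBBBBB
BBBBBBB
BBBBBBB
BBBBBBB
BBBBBBB
BBBBBBB
BBBBBBB
After op 3 paint(2,6,B):
GGBBBBB
RRRRBBY
BBBBBBB
BBBBBBB
BBBBBBB
BBBBBBB
BBBBBBB
BBBBBBB
BBBBBBB
After op 4 fill(6,1,W) [56 cells changed]:
GGWWWWW
RRRRWWY
WWWWWWW
WWWWWWW
WWWWWWW
WWWWWWW
WWWWWWW
WWWWWWW
WWWWWWW
After op 5 fill(4,3,B) [56 cells changed]:
GGBBBBB
RRRRBBY
BBBBBBB
BBBBBBB
BBBBBBB
BBBBBBB
BBBBBBB
BBBBBBB
BBBBBBB
After op 6 paint(4,0,K):
GGBBBBB
RRRRBBY
BBBBBBB
BBBBBBB
KBBBBBB
BBBBBBB
BBBBBBB
BBBBBBB
BBBBBBB

Answer: GGBBBBB
RRRRBBY
BBBBBBB
BBBBBBB
KBBBBBB
BBBBBBB
BBBBBBB
BBBBBBB
BBBBBBB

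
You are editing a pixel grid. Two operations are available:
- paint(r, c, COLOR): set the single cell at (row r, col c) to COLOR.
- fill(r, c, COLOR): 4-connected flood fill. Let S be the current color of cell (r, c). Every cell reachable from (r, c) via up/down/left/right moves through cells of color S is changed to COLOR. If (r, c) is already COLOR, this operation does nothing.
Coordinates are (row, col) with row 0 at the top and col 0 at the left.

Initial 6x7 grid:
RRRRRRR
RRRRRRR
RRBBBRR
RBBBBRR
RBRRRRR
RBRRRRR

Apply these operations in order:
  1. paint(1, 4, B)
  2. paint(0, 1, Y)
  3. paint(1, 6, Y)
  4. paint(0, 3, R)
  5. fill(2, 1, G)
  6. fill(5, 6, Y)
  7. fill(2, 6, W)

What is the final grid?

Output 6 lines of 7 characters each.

Answer: WWWWWWW
WWWWBWW
WWBBBWW
WBBBBWW
WBWWWWW
WBWWWWW

Derivation:
After op 1 paint(1,4,B):
RRRRRRR
RRRRBRR
RRBBBRR
RBBBBRR
RBRRRRR
RBRRRRR
After op 2 paint(0,1,Y):
RYRRRRR
RRRRBRR
RRBBBRR
RBBBBRR
RBRRRRR
RBRRRRR
After op 3 paint(1,6,Y):
RYRRRRR
RRRRBRY
RRBBBRR
RBBBBRR
RBRRRRR
RBRRRRR
After op 4 paint(0,3,R):
RYRRRRR
RRRRBRY
RRBBBRR
RBBBBRR
RBRRRRR
RBRRRRR
After op 5 fill(2,1,G) [30 cells changed]:
GYGGGGG
GGGGBGY
GGBBBGG
GBBBBGG
GBGGGGG
GBGGGGG
After op 6 fill(5,6,Y) [30 cells changed]:
YYYYYYY
YYYYBYY
YYBBBYY
YBBBBYY
YBYYYYY
YBYYYYY
After op 7 fill(2,6,W) [32 cells changed]:
WWWWWWW
WWWWBWW
WWBBBWW
WBBBBWW
WBWWWWW
WBWWWWW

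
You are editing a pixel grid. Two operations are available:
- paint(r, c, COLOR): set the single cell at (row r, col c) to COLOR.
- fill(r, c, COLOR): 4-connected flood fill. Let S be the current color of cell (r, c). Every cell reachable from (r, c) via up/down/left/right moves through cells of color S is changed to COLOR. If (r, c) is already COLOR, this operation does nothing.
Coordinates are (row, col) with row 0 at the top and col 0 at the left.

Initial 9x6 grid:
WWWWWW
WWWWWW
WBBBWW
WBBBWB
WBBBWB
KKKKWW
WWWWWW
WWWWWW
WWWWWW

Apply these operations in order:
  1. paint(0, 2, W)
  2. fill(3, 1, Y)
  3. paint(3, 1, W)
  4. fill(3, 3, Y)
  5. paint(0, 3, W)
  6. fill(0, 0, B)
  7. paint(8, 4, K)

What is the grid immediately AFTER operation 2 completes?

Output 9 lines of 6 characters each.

Answer: WWWWWW
WWWWWW
WYYYWW
WYYYWB
WYYYWB
KKKKWW
WWWWWW
WWWWWW
WWWWWW

Derivation:
After op 1 paint(0,2,W):
WWWWWW
WWWWWW
WBBBWW
WBBBWB
WBBBWB
KKKKWW
WWWWWW
WWWWWW
WWWWWW
After op 2 fill(3,1,Y) [9 cells changed]:
WWWWWW
WWWWWW
WYYYWW
WYYYWB
WYYYWB
KKKKWW
WWWWWW
WWWWWW
WWWWWW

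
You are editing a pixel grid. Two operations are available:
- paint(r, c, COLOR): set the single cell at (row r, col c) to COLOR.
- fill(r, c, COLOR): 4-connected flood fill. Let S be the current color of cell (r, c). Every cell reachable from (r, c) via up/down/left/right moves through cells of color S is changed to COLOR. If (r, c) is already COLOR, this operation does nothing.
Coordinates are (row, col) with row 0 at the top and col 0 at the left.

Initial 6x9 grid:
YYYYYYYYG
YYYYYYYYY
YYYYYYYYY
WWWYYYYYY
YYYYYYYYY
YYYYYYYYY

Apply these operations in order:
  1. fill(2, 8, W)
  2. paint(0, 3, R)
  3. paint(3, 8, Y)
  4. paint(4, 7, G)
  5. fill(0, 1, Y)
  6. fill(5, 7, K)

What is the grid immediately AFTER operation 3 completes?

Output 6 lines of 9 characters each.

After op 1 fill(2,8,W) [50 cells changed]:
WWWWWWWWG
WWWWWWWWW
WWWWWWWWW
WWWWWWWWW
WWWWWWWWW
WWWWWWWWW
After op 2 paint(0,3,R):
WWWRWWWWG
WWWWWWWWW
WWWWWWWWW
WWWWWWWWW
WWWWWWWWW
WWWWWWWWW
After op 3 paint(3,8,Y):
WWWRWWWWG
WWWWWWWWW
WWWWWWWWW
WWWWWWWWY
WWWWWWWWW
WWWWWWWWW

Answer: WWWRWWWWG
WWWWWWWWW
WWWWWWWWW
WWWWWWWWY
WWWWWWWWW
WWWWWWWWW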